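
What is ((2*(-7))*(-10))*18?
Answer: 2520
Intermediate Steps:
((2*(-7))*(-10))*18 = -14*(-10)*18 = 140*18 = 2520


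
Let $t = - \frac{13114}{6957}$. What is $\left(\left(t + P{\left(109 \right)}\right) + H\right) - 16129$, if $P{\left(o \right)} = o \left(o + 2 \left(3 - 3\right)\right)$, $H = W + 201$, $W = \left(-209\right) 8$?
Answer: $- \frac{39800197}{6957} \approx -5720.9$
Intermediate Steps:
$t = - \frac{13114}{6957}$ ($t = \left(-13114\right) \frac{1}{6957} = - \frac{13114}{6957} \approx -1.885$)
$W = -1672$
$H = -1471$ ($H = -1672 + 201 = -1471$)
$P{\left(o \right)} = o^{2}$ ($P{\left(o \right)} = o \left(o + 2 \cdot 0\right) = o \left(o + 0\right) = o o = o^{2}$)
$\left(\left(t + P{\left(109 \right)}\right) + H\right) - 16129 = \left(\left(- \frac{13114}{6957} + 109^{2}\right) - 1471\right) - 16129 = \left(\left(- \frac{13114}{6957} + 11881\right) - 1471\right) - 16129 = \left(\frac{82643003}{6957} - 1471\right) - 16129 = \frac{72409256}{6957} - 16129 = - \frac{39800197}{6957}$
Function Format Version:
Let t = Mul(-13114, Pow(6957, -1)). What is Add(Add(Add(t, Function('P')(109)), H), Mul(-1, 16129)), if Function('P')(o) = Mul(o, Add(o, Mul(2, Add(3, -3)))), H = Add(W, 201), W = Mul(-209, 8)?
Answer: Rational(-39800197, 6957) ≈ -5720.9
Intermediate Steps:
t = Rational(-13114, 6957) (t = Mul(-13114, Rational(1, 6957)) = Rational(-13114, 6957) ≈ -1.8850)
W = -1672
H = -1471 (H = Add(-1672, 201) = -1471)
Function('P')(o) = Pow(o, 2) (Function('P')(o) = Mul(o, Add(o, Mul(2, 0))) = Mul(o, Add(o, 0)) = Mul(o, o) = Pow(o, 2))
Add(Add(Add(t, Function('P')(109)), H), Mul(-1, 16129)) = Add(Add(Add(Rational(-13114, 6957), Pow(109, 2)), -1471), Mul(-1, 16129)) = Add(Add(Add(Rational(-13114, 6957), 11881), -1471), -16129) = Add(Add(Rational(82643003, 6957), -1471), -16129) = Add(Rational(72409256, 6957), -16129) = Rational(-39800197, 6957)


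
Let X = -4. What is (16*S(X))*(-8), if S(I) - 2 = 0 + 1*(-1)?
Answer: -128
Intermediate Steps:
S(I) = 1 (S(I) = 2 + (0 + 1*(-1)) = 2 + (0 - 1) = 2 - 1 = 1)
(16*S(X))*(-8) = (16*1)*(-8) = 16*(-8) = -128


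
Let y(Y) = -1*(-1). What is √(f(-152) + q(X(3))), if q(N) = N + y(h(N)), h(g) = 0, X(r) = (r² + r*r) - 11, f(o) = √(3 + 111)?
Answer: √(8 + √114) ≈ 4.3217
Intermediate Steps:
f(o) = √114
X(r) = -11 + 2*r² (X(r) = (r² + r²) - 11 = 2*r² - 11 = -11 + 2*r²)
y(Y) = 1
q(N) = 1 + N (q(N) = N + 1 = 1 + N)
√(f(-152) + q(X(3))) = √(√114 + (1 + (-11 + 2*3²))) = √(√114 + (1 + (-11 + 2*9))) = √(√114 + (1 + (-11 + 18))) = √(√114 + (1 + 7)) = √(√114 + 8) = √(8 + √114)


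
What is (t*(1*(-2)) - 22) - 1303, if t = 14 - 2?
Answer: -1349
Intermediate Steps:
t = 12
(t*(1*(-2)) - 22) - 1303 = (12*(1*(-2)) - 22) - 1303 = (12*(-2) - 22) - 1303 = (-24 - 22) - 1303 = -46 - 1303 = -1349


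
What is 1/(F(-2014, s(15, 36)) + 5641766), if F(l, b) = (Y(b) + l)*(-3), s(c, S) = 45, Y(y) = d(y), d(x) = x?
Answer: 1/5647673 ≈ 1.7706e-7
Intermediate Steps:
Y(y) = y
F(l, b) = -3*b - 3*l (F(l, b) = (b + l)*(-3) = -3*b - 3*l)
1/(F(-2014, s(15, 36)) + 5641766) = 1/((-3*45 - 3*(-2014)) + 5641766) = 1/((-135 + 6042) + 5641766) = 1/(5907 + 5641766) = 1/5647673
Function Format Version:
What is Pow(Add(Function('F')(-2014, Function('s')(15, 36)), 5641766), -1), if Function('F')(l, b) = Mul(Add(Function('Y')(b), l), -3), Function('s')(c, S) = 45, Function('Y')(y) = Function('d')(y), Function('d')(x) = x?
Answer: Rational(1, 5647673) ≈ 1.7706e-7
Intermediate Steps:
Function('Y')(y) = y
Function('F')(l, b) = Add(Mul(-3, b), Mul(-3, l)) (Function('F')(l, b) = Mul(Add(b, l), -3) = Add(Mul(-3, b), Mul(-3, l)))
Pow(Add(Function('F')(-2014, Function('s')(15, 36)), 5641766), -1) = Pow(Add(Add(Mul(-3, 45), Mul(-3, -2014)), 5641766), -1) = Pow(Add(Add(-135, 6042), 5641766), -1) = Pow(Add(5907, 5641766), -1) = Pow(5647673, -1) = Rational(1, 5647673)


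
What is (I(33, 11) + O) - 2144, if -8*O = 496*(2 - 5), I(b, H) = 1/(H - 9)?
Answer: -3915/2 ≈ -1957.5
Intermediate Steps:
I(b, H) = 1/(-9 + H)
O = 186 (O = -62*(2 - 5) = -62*(-3) = -⅛*(-1488) = 186)
(I(33, 11) + O) - 2144 = (1/(-9 + 11) + 186) - 2144 = (1/2 + 186) - 2144 = (½ + 186) - 2144 = 373/2 - 2144 = -3915/2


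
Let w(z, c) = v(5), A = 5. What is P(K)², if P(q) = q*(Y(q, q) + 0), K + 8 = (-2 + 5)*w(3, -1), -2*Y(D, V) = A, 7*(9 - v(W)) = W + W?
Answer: 265225/196 ≈ 1353.2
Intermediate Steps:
v(W) = 9 - 2*W/7 (v(W) = 9 - (W + W)/7 = 9 - 2*W/7)
Y(D, V) = -5/2 (Y(D, V) = -½*5 = -5/2)
w(z, c) = 53/7 (w(z, c) = 9 - 2/7*5 = 9 - 10/7 = 53/7)
K = 103/7 (K = -8 + (-2 + 5)*(53/7) = -8 + 3*(53/7) = -8 + 159/7 = 103/7 ≈ 14.714)
P(q) = -5*q/2 (P(q) = q*(-5/2 + 0) = q*(-5/2) = -5*q/2)
P(K)² = (-5/2*103/7)² = (-515/14)² = 265225/196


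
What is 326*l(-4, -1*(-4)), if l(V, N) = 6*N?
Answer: 7824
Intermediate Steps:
326*l(-4, -1*(-4)) = 326*(6*(-1*(-4))) = 326*(6*4) = 326*24 = 7824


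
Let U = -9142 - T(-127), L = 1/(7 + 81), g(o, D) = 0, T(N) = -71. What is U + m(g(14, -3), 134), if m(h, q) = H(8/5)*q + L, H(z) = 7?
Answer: -715703/88 ≈ -8133.0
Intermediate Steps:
L = 1/88 ≈ 0.011364
m(h, q) = 1/88 + 7*q (m(h, q) = 7*q + 1/88 = 1/88 + 7*q)
U = -9071 (U = -9142 - 1*(-71) = -9142 + 71 = -9071)
U + m(g(14, -3), 134) = -9071 + (1/88 + 7*134) = -9071 + (1/88 + 938) = -9071 + 82545/88 = -715703/88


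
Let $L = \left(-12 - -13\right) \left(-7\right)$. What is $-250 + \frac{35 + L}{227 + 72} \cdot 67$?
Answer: $- \frac{72874}{299} \approx -243.73$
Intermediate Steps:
$L = -7$ ($L = \left(-12 + 13\right) \left(-7\right) = 1 \left(-7\right) = -7$)
$-250 + \frac{35 + L}{227 + 72} \cdot 67 = -250 + \frac{35 - 7}{227 + 72} \cdot 67 = -250 + \frac{28}{299} \cdot 67 = -250 + \frac{1876}{299} = - \frac{72874}{299}$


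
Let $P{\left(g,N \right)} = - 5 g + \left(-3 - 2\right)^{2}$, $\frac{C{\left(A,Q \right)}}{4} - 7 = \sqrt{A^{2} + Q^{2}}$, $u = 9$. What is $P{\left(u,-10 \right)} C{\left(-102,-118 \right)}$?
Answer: $-560 - 160 \sqrt{6082} \approx -13038.0$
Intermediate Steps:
$C{\left(A,Q \right)} = 28 + 4 \sqrt{A^{2} + Q^{2}}$
$P{\left(g,N \right)} = 25 - 5 g$ ($P{\left(g,N \right)} = - 5 g + \left(-5\right)^{2} = - 5 g + 25 = 25 - 5 g$)
$P{\left(u,-10 \right)} C{\left(-102,-118 \right)} = \left(25 - 45\right) \left(28 + 4 \sqrt{\left(-102\right)^{2} + \left(-118\right)^{2}}\right) = \left(25 - 45\right) \left(28 + 4 \sqrt{10404 + 13924}\right) = - 20 \left(28 + 4 \sqrt{24328}\right) = - 20 \left(28 + 4 \cdot 2 \sqrt{6082}\right) = - 20 \left(28 + 8 \sqrt{6082}\right) = -560 - 160 \sqrt{6082}$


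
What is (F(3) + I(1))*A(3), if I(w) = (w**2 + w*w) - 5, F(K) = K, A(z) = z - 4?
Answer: 0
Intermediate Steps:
A(z) = -4 + z
I(w) = -5 + 2*w**2 (I(w) = (w**2 + w**2) - 5 = 2*w**2 - 5 = -5 + 2*w**2)
(F(3) + I(1))*A(3) = (3 + (-5 + 2*1**2))*(-4 + 3) = (3 + (-5 + 2*1))*(-1) = (3 + (-5 + 2))*(-1) = (3 - 3)*(-1) = 0*(-1) = 0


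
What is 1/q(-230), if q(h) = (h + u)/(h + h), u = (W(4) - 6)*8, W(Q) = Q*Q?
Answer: 46/15 ≈ 3.0667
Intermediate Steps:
W(Q) = Q**2
u = 80 (u = (4**2 - 6)*8 = (16 - 6)*8 = 10*8 = 80)
q(h) = (80 + h)/(2*h) (q(h) = (h + 80)/(h + h) = (80 + h)/((2*h)) = (80 + h)*(1/(2*h)) = (80 + h)/(2*h))
1/q(-230) = 1/((1/2)*(80 - 230)/(-230)) = 1/((1/2)*(-1/230)*(-150)) = 1/(15/46) = 46/15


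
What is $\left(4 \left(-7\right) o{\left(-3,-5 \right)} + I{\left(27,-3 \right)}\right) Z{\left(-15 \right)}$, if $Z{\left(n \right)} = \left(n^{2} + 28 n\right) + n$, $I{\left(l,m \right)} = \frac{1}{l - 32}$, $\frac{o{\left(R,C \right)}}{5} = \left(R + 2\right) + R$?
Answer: $-117558$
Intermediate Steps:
$o{\left(R,C \right)} = 10 + 10 R$ ($o{\left(R,C \right)} = 5 \left(\left(R + 2\right) + R\right) = 5 \left(\left(2 + R\right) + R\right) = 5 \left(2 + 2 R\right) = 10 + 10 R$)
$I{\left(l,m \right)} = \frac{1}{-32 + l}$
$Z{\left(n \right)} = n^{2} + 29 n$
$\left(4 \left(-7\right) o{\left(-3,-5 \right)} + I{\left(27,-3 \right)}\right) Z{\left(-15 \right)} = \left(4 \left(-7\right) \left(10 + 10 \left(-3\right)\right) + \frac{1}{-32 + 27}\right) \left(- 15 \left(29 - 15\right)\right) = \left(- 28 \left(10 - 30\right) + \frac{1}{-5}\right) \left(\left(-15\right) 14\right) = \left(\left(-28\right) \left(-20\right) - \frac{1}{5}\right) \left(-210\right) = \left(560 - \frac{1}{5}\right) \left(-210\right) = \frac{2799}{5} \left(-210\right) = -117558$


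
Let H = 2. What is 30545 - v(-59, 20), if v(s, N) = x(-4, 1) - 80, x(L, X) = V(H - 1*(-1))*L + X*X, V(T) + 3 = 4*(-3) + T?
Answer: 30576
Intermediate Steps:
V(T) = -15 + T (V(T) = -3 + (4*(-3) + T) = -3 + (-12 + T) = -15 + T)
x(L, X) = X**2 - 12*L (x(L, X) = (-15 + (2 - 1*(-1)))*L + X*X = (-15 + (2 + 1))*L + X**2 = (-15 + 3)*L + X**2 = -12*L + X**2 = X**2 - 12*L)
v(s, N) = -31 (v(s, N) = (1**2 - 12*(-4)) - 80 = (1 + 48) - 80 = 49 - 80 = -31)
30545 - v(-59, 20) = 30545 - 1*(-31) = 30545 + 31 = 30576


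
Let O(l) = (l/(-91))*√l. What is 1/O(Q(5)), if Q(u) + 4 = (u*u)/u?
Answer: -91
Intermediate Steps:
Q(u) = -4 + u (Q(u) = -4 + (u*u)/u = -4 + u²/u = -4 + u)
O(l) = -l^(3/2)/91 (O(l) = (l*(-1/91))*√l = (-l/91)*√l = -l^(3/2)/91)
1/O(Q(5)) = 1/(-(-4 + 5)^(3/2)/91) = 1/(-1^(3/2)/91) = 1/(-1/91*1) = 1/(-1/91) = -91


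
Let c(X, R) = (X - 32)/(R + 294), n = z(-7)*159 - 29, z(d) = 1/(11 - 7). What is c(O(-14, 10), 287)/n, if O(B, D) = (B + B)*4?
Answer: -576/24983 ≈ -0.023056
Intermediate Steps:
z(d) = ¼ (z(d) = 1/4 = ¼)
n = 43/4 (n = (¼)*159 - 29 = 159/4 - 29 = 43/4 ≈ 10.750)
O(B, D) = 8*B (O(B, D) = (2*B)*4 = 8*B)
c(X, R) = (-32 + X)/(294 + R)
c(O(-14, 10), 287)/n = ((-32 + 8*(-14))/(294 + 287))/(43/4) = ((-32 - 112)/581)*(4/43) = ((1/581)*(-144))*(4/43) = -144/581*4/43 = -576/24983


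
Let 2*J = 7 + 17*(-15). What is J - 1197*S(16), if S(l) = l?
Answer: -19276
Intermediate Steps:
J = -124 (J = (7 + 17*(-15))/2 = (7 - 255)/2 = (½)*(-248) = -124)
J - 1197*S(16) = -124 - 1197*16 = -124 - 19152 = -19276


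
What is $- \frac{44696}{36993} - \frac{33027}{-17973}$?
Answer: $\frac{46494067}{73875021} \approx 0.62936$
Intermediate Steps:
$- \frac{44696}{36993} - \frac{33027}{-17973} = \left(-44696\right) \frac{1}{36993} - - \frac{11009}{5991} = - \frac{44696}{36993} + \frac{11009}{5991} = \frac{46494067}{73875021}$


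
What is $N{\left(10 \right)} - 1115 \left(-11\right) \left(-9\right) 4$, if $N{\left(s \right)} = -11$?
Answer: $-441551$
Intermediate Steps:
$N{\left(10 \right)} - 1115 \left(-11\right) \left(-9\right) 4 = -11 - 1115 \left(-11\right) \left(-9\right) 4 = -11 - 1115 \cdot 99 \cdot 4 = -11 - 441540 = -441551$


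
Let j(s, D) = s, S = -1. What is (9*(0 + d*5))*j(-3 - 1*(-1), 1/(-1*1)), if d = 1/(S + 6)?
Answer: -18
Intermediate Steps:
d = 1/5 (d = 1/(-1 + 6) = 1/5 ≈ 0.20000)
(9*(0 + d*5))*j(-3 - 1*(-1), 1/(-1*1)) = (9*(0 + (1/5)*5))*(-3 - 1*(-1)) = (9*(0 + 1))*(-3 + 1) = (9*1)*(-2) = 9*(-2) = -18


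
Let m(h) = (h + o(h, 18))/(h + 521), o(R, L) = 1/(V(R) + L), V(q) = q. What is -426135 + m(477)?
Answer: -105257357617/247005 ≈ -4.2613e+5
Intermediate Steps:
o(R, L) = 1/(L + R) (o(R, L) = 1/(R + L) = 1/(L + R))
m(h) = (h + 1/(18 + h))/(521 + h) (m(h) = (h + 1/(18 + h))/(h + 521) = (h + 1/(18 + h))/(521 + h))
-426135 + m(477) = -426135 + (1 + 477*(18 + 477))/((18 + 477)*(521 + 477)) = -426135 + (1 + 477*495)/(495*998) = -426135 + (1/495)*(1/998)*(1 + 236115) = -426135 + (1/495)*(1/998)*236116 = -426135 + 118058/247005 = -105257357617/247005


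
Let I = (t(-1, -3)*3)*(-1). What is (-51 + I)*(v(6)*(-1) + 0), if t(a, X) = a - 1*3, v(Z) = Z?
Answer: 234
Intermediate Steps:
t(a, X) = -3 + a (t(a, X) = a - 3 = -3 + a)
I = 12 (I = ((-3 - 1)*3)*(-1) = -4*3*(-1) = -12*(-1) = 12)
(-51 + I)*(v(6)*(-1) + 0) = (-51 + 12)*(6*(-1) + 0) = -39*(-6 + 0) = -39*(-6) = 234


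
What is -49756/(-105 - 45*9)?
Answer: 24878/255 ≈ 97.561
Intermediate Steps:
-49756/(-105 - 45*9) = -49756/(-105 - 405) = -49756/(-510) = -49756*(-1/510) = 24878/255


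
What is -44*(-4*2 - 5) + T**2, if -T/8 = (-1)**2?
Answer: 636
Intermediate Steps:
T = -8 (T = -8*(-1)**2 = -8*1 = -8)
-44*(-4*2 - 5) + T**2 = -44*(-4*2 - 5) + (-8)**2 = -44*(-8 - 5) + 64 = -44*(-13) + 64 = 572 + 64 = 636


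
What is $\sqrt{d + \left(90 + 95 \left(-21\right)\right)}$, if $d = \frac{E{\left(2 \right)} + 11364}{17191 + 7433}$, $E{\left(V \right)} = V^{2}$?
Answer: $\frac{i \sqrt{222762422}}{342} \approx 43.641 i$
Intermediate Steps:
$d = \frac{1421}{3078}$ ($d = \frac{2^{2} + 11364}{17191 + 7433} = \frac{4 + 11364}{24624} = 11368 \cdot \frac{1}{24624} = \frac{1421}{3078} \approx 0.46166$)
$\sqrt{d + \left(90 + 95 \left(-21\right)\right)} = \sqrt{\frac{1421}{3078} + \left(90 + 95 \left(-21\right)\right)} = \sqrt{\frac{1421}{3078} + \left(90 - 1995\right)} = \sqrt{\frac{1421}{3078} - 1905} = \sqrt{- \frac{5862169}{3078}} = \frac{i \sqrt{222762422}}{342}$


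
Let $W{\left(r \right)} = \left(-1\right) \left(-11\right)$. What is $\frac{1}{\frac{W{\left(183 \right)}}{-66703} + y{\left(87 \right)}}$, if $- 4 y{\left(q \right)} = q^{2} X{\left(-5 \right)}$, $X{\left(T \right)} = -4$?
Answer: $\frac{66703}{504874996} \approx 0.00013212$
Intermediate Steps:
$W{\left(r \right)} = 11$
$y{\left(q \right)} = q^{2}$ ($y{\left(q \right)} = - \frac{q^{2} \left(-4\right)}{4} = - \frac{\left(-4\right) q^{2}}{4} = q^{2}$)
$\frac{1}{\frac{W{\left(183 \right)}}{-66703} + y{\left(87 \right)}} = \frac{1}{\frac{11}{-66703} + 87^{2}} = \frac{1}{11 \left(- \frac{1}{66703}\right) + 7569} = \frac{1}{- \frac{11}{66703} + 7569} = \frac{1}{\frac{504874996}{66703}} = \frac{66703}{504874996}$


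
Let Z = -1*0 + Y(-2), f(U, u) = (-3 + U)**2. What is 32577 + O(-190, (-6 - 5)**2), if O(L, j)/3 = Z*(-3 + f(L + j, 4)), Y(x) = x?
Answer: 1491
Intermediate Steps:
Z = -2 (Z = -1*0 - 2 = 0 - 2 = -2)
O(L, j) = 18 - 6*(-3 + L + j)**2 (O(L, j) = 3*(-2*(-3 + (-3 + (L + j))**2)) = 3*(-2*(-3 + (-3 + L + j)**2)) = 3*(6 - 2*(-3 + L + j)**2) = 18 - 6*(-3 + L + j)**2)
32577 + O(-190, (-6 - 5)**2) = 32577 + (18 - 6*(-3 - 190 + (-6 - 5)**2)**2) = 32577 + (18 - 6*(-3 - 190 + (-11)**2)**2) = 32577 + (18 - 6*(-3 - 190 + 121)**2) = 32577 + (18 - 6*(-72)**2) = 32577 + (18 - 6*5184) = 32577 + (18 - 31104) = 32577 - 31086 = 1491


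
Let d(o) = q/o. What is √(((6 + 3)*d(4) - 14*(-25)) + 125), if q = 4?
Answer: 22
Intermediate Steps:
d(o) = 4/o
√(((6 + 3)*d(4) - 14*(-25)) + 125) = √(((6 + 3)*(4/4) - 14*(-25)) + 125) = √((9*(4*(¼)) + 350) + 125) = √((9*1 + 350) + 125) = √((9 + 350) + 125) = √(359 + 125) = √484 = 22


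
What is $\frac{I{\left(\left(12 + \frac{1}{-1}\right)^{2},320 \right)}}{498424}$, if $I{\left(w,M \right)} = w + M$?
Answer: $\frac{441}{498424} \approx 0.00088479$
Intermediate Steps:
$I{\left(w,M \right)} = M + w$
$\frac{I{\left(\left(12 + \frac{1}{-1}\right)^{2},320 \right)}}{498424} = \frac{320 + \left(12 + \frac{1}{-1}\right)^{2}}{498424} = \left(320 + \left(12 - 1\right)^{2}\right) \frac{1}{498424} = \left(320 + 11^{2}\right) \frac{1}{498424} = \left(320 + 121\right) \frac{1}{498424} = 441 \cdot \frac{1}{498424} = \frac{441}{498424}$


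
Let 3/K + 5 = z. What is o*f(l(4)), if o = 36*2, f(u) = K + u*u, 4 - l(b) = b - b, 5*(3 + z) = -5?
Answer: 1128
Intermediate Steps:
z = -4 (z = -3 + (⅕)*(-5) = -3 - 1 = -4)
K = -⅓ (K = 3/(-5 - 4) = 3/(-9) = 3*(-⅑) = -⅓ ≈ -0.33333)
l(b) = 4 (l(b) = 4 - (b - b) = 4 - 1*0 = 4 + 0 = 4)
f(u) = -⅓ + u² (f(u) = -⅓ + u*u = -⅓ + u²)
o = 72
o*f(l(4)) = 72*(-⅓ + 4²) = 72*(-⅓ + 16) = 72*(47/3) = 1128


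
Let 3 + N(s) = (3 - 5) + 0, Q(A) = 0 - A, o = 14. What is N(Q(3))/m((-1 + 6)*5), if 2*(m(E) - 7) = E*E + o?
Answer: -10/653 ≈ -0.015314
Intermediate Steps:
Q(A) = -A
N(s) = -5 (N(s) = -3 + ((3 - 5) + 0) = -3 + (-2 + 0) = -3 - 2 = -5)
m(E) = 14 + E²/2 (m(E) = 7 + (E*E + 14)/2 = 7 + (E² + 14)/2 = 7 + (14 + E²)/2 = 7 + (7 + E²/2) = 14 + E²/2)
N(Q(3))/m((-1 + 6)*5) = -5/(14 + ((-1 + 6)*5)²/2) = -5/(14 + (5*5)²/2) = -5/(14 + (½)*25²) = -5/(14 + (½)*625) = -5/(14 + 625/2) = -5/653/2 = -5*2/653 = -10/653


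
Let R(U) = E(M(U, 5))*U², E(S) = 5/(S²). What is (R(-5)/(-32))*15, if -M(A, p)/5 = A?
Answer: -3/32 ≈ -0.093750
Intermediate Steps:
M(A, p) = -5*A
E(S) = 5/S²
R(U) = ⅕ (R(U) = (5/(-5*U)²)*U² = (5*(1/(25*U²)))*U² = (1/(5*U²))*U² = ⅕)
(R(-5)/(-32))*15 = ((⅕)/(-32))*15 = ((⅕)*(-1/32))*15 = -1/160*15 = -3/32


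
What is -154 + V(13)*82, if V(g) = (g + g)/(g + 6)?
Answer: -794/19 ≈ -41.789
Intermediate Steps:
V(g) = 2*g/(6 + g) (V(g) = (2*g)/(6 + g) = 2*g/(6 + g))
-154 + V(13)*82 = -154 + (2*13/(6 + 13))*82 = -154 + (2*13/19)*82 = -154 + (2*13*(1/19))*82 = -154 + (26/19)*82 = -154 + 2132/19 = -794/19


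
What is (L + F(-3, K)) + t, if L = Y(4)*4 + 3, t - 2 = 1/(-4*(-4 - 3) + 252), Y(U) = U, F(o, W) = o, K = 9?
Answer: 5041/280 ≈ 18.004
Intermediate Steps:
t = 561/280 (t = 2 + 1/(-4*(-4 - 3) + 252) = 2 + 1/(-4*(-7) + 252) = 2 + 1/(28 + 252) = 2 + 1/280 = 561/280 ≈ 2.0036)
L = 19 (L = 4*4 + 3 = 16 + 3 = 19)
(L + F(-3, K)) + t = (19 - 3) + 561/280 = 16 + 561/280 = 5041/280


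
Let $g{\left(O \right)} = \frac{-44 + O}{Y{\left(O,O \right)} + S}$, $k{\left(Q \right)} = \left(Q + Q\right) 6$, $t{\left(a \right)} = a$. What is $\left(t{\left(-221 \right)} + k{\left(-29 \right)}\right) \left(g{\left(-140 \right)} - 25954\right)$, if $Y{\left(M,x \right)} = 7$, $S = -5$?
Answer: $14820174$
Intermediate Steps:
$k{\left(Q \right)} = 12 Q$ ($k{\left(Q \right)} = 2 Q 6 = 12 Q$)
$g{\left(O \right)} = -22 + \frac{O}{2}$ ($g{\left(O \right)} = \frac{-44 + O}{7 - 5} = \frac{-44 + O}{2} = \left(-44 + O\right) \frac{1}{2} = -22 + \frac{O}{2}$)
$\left(t{\left(-221 \right)} + k{\left(-29 \right)}\right) \left(g{\left(-140 \right)} - 25954\right) = \left(-221 + 12 \left(-29\right)\right) \left(\left(-22 + \frac{1}{2} \left(-140\right)\right) - 25954\right) = \left(-221 - 348\right) \left(\left(-22 - 70\right) - 25954\right) = - 569 \left(-92 - 25954\right) = \left(-569\right) \left(-26046\right) = 14820174$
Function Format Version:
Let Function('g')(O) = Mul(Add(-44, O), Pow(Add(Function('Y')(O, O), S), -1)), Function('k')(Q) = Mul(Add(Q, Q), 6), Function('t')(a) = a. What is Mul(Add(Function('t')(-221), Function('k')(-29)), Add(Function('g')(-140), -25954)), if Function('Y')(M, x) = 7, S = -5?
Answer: 14820174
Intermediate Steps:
Function('k')(Q) = Mul(12, Q) (Function('k')(Q) = Mul(Mul(2, Q), 6) = Mul(12, Q))
Function('g')(O) = Add(-22, Mul(Rational(1, 2), O)) (Function('g')(O) = Mul(Add(-44, O), Pow(Add(7, -5), -1)) = Mul(Add(-44, O), Pow(2, -1)) = Mul(Add(-44, O), Rational(1, 2)) = Add(-22, Mul(Rational(1, 2), O)))
Mul(Add(Function('t')(-221), Function('k')(-29)), Add(Function('g')(-140), -25954)) = Mul(Add(-221, Mul(12, -29)), Add(Add(-22, Mul(Rational(1, 2), -140)), -25954)) = Mul(Add(-221, -348), Add(Add(-22, -70), -25954)) = Mul(-569, Add(-92, -25954)) = Mul(-569, -26046) = 14820174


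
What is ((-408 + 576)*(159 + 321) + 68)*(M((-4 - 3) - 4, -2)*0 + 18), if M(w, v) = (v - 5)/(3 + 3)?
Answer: 1452744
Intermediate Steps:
M(w, v) = -⅚ + v/6 (M(w, v) = (-5 + v)/6 = (-5 + v)*(⅙) = -⅚ + v/6)
((-408 + 576)*(159 + 321) + 68)*(M((-4 - 3) - 4, -2)*0 + 18) = ((-408 + 576)*(159 + 321) + 68)*((-⅚ + (⅙)*(-2))*0 + 18) = (168*480 + 68)*((-⅚ - ⅓)*0 + 18) = (80640 + 68)*(-7/6*0 + 18) = 80708*(0 + 18) = 80708*18 = 1452744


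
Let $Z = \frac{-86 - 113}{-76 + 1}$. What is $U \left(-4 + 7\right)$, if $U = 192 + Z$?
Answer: $\frac{14599}{25} \approx 583.96$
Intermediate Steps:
$Z = \frac{199}{75}$ ($Z = - \frac{199}{-75} = \left(-199\right) \left(- \frac{1}{75}\right) = \frac{199}{75} \approx 2.6533$)
$U = \frac{14599}{75}$ ($U = 192 + \frac{199}{75} = \frac{14599}{75} \approx 194.65$)
$U \left(-4 + 7\right) = \frac{14599 \left(-4 + 7\right)}{75} = \frac{14599}{75} \cdot 3 = \frac{14599}{25}$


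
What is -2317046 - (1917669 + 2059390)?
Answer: -6294105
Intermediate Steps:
-2317046 - (1917669 + 2059390) = -2317046 - 1*3977059 = -2317046 - 3977059 = -6294105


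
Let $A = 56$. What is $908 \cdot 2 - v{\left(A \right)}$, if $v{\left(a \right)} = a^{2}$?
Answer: $-1320$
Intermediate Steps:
$908 \cdot 2 - v{\left(A \right)} = 908 \cdot 2 - 56^{2} = 1816 - 3136 = -1320$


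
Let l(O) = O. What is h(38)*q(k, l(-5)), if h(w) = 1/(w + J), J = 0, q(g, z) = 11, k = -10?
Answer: 11/38 ≈ 0.28947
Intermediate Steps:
h(w) = 1/w (h(w) = 1/(w + 0) = 1/w)
h(38)*q(k, l(-5)) = 11/38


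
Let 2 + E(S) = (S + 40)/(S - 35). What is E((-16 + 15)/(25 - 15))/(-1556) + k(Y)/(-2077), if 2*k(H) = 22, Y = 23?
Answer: -1240313/378122004 ≈ -0.0032802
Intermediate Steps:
k(H) = 11 (k(H) = (½)*22 = 11)
E(S) = -2 + (40 + S)/(-35 + S) (E(S) = -2 + (S + 40)/(S - 35) = -2 + (40 + S)/(-35 + S))
E((-16 + 15)/(25 - 15))/(-1556) + k(Y)/(-2077) = ((110 - (-16 + 15)/(25 - 15))/(-35 + (-16 + 15)/(25 - 15)))/(-1556) + 11/(-2077) = ((110 - (-1)/10)/(-35 - 1/10))*(-1/1556) + 11*(-1/2077) = ((110 - (-1)/10)/(-35 - 1*⅒))*(-1/1556) - 11/2077 = ((110 - 1*(-⅒))/(-35 - ⅒))*(-1/1556) - 11/2077 = ((110 + ⅒)/(-351/10))*(-1/1556) - 11/2077 = -10/351*1101/10*(-1/1556) - 11/2077 = -367/117*(-1/1556) - 11/2077 = 367/182052 - 11/2077 = -1240313/378122004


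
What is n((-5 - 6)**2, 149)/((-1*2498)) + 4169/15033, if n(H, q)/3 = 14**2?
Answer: 787379/18776217 ≈ 0.041935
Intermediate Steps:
n(H, q) = 588 (n(H, q) = 3*14**2 = 3*196 = 588)
n((-5 - 6)**2, 149)/((-1*2498)) + 4169/15033 = 588/((-1*2498)) + 4169/15033 = 588/(-2498) + 4169*(1/15033) = 588*(-1/2498) + 4169/15033 = -294/1249 + 4169/15033 = 787379/18776217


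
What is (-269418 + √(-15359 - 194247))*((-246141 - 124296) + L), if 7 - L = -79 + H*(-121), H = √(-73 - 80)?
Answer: (269418 - I*√209606)*(370351 - 363*I*√17) ≈ 9.9779e+10 - 5.7279e+8*I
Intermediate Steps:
H = 3*I*√17 (H = √(-153) = 3*I*√17 ≈ 12.369*I)
L = 86 + 363*I*√17 (L = 7 - (-79 + (3*I*√17)*(-121)) = 7 - (-79 - 363*I*√17) = 7 + (79 + 363*I*√17) = 86 + 363*I*√17 ≈ 86.0 + 1496.7*I)
(-269418 + √(-15359 - 194247))*((-246141 - 124296) + L) = (-269418 + √(-15359 - 194247))*((-246141 - 124296) + (86 + 363*I*√17)) = (-269418 + √(-209606))*(-370437 + (86 + 363*I*√17)) = (-269418 + I*√209606)*(-370351 + 363*I*√17) = (-370351 + 363*I*√17)*(-269418 + I*√209606)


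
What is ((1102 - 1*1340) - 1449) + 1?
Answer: -1686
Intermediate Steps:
((1102 - 1*1340) - 1449) + 1 = ((1102 - 1340) - 1449) + 1 = (-238 - 1449) + 1 = -1687 + 1 = -1686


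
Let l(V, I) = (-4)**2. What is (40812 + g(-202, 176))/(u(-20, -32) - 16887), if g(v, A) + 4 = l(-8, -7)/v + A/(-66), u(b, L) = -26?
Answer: -12363992/5124639 ≈ -2.4127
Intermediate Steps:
l(V, I) = 16
g(v, A) = -4 + 16/v - A/66 (g(v, A) = -4 + (16/v + A/(-66)) = -4 + (16/v + A*(-1/66)) = -4 + (16/v - A/66) = -4 + 16/v - A/66)
(40812 + g(-202, 176))/(u(-20, -32) - 16887) = (40812 + (-4 + 16/(-202) - 1/66*176))/(-26 - 16887) = (40812 + (-4 + 16*(-1/202) - 8/3))/(-16913) = (40812 + (-4 - 8/101 - 8/3))*(-1/16913) = (40812 - 2044/303)*(-1/16913) = (12363992/303)*(-1/16913) = -12363992/5124639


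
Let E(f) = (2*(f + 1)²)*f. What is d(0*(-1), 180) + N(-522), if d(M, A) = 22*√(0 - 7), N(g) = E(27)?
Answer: 42336 + 22*I*√7 ≈ 42336.0 + 58.207*I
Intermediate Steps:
E(f) = 2*f*(1 + f)² (E(f) = (2*(1 + f)²)*f = 2*f*(1 + f)²)
N(g) = 42336 (N(g) = 2*27*(1 + 27)² = 2*27*28² = 2*27*784 = 42336)
d(M, A) = 22*I*√7 (d(M, A) = 22*√(-7) = 22*(I*√7) = 22*I*√7)
d(0*(-1), 180) + N(-522) = 22*I*√7 + 42336 = 42336 + 22*I*√7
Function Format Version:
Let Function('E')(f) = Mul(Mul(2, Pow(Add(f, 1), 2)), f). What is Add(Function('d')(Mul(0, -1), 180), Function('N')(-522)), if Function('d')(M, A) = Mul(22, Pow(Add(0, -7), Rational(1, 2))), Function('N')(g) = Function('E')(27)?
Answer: Add(42336, Mul(22, I, Pow(7, Rational(1, 2)))) ≈ Add(42336., Mul(58.207, I))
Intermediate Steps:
Function('E')(f) = Mul(2, f, Pow(Add(1, f), 2)) (Function('E')(f) = Mul(Mul(2, Pow(Add(1, f), 2)), f) = Mul(2, f, Pow(Add(1, f), 2)))
Function('N')(g) = 42336 (Function('N')(g) = Mul(2, 27, Pow(Add(1, 27), 2)) = Mul(2, 27, Pow(28, 2)) = Mul(2, 27, 784) = 42336)
Function('d')(M, A) = Mul(22, I, Pow(7, Rational(1, 2))) (Function('d')(M, A) = Mul(22, Pow(-7, Rational(1, 2))) = Mul(22, Mul(I, Pow(7, Rational(1, 2)))) = Mul(22, I, Pow(7, Rational(1, 2))))
Add(Function('d')(Mul(0, -1), 180), Function('N')(-522)) = Add(Mul(22, I, Pow(7, Rational(1, 2))), 42336) = Add(42336, Mul(22, I, Pow(7, Rational(1, 2))))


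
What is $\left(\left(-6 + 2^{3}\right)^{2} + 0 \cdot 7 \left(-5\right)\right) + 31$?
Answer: $35$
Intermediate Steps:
$\left(\left(-6 + 2^{3}\right)^{2} + 0 \cdot 7 \left(-5\right)\right) + 31 = \left(\left(-6 + 8\right)^{2} + 0 \left(-5\right)\right) + 31 = \left(2^{2} + 0\right) + 31 = \left(4 + 0\right) + 31 = 4 + 31 = 35$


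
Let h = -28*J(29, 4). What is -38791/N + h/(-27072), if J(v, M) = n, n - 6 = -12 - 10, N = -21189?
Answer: 5420090/2987649 ≈ 1.8142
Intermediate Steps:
n = -16 (n = 6 + (-12 - 10) = 6 - 22 = -16)
J(v, M) = -16
h = 448 (h = -28*(-16) = 448)
-38791/N + h/(-27072) = -38791/(-21189) + 448/(-27072) = -38791*(-1/21189) + 448*(-1/27072) = 38791/21189 - 7/423 = 5420090/2987649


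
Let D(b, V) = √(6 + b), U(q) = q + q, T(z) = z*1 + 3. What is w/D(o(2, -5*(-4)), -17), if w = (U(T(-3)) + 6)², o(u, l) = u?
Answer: 9*√2 ≈ 12.728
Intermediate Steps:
T(z) = 3 + z (T(z) = z + 3 = 3 + z)
U(q) = 2*q
w = 36 (w = (2*(3 - 3) + 6)² = (2*0 + 6)² = (0 + 6)² = 6² = 36)
w/D(o(2, -5*(-4)), -17) = 36/(√(6 + 2)) = 36/(√8) = 36/((2*√2)) = 36*(√2/4) = 9*√2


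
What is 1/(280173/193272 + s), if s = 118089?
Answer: 64424/7607859127 ≈ 8.4681e-6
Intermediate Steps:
1/(280173/193272 + s) = 1/(280173/193272 + 118089) = 1/(280173*(1/193272) + 118089) = 1/(93391/64424 + 118089) = 1/(7607859127/64424) = 64424/7607859127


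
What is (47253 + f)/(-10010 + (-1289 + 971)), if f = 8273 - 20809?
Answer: -34717/10328 ≈ -3.3614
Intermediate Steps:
f = -12536
(47253 + f)/(-10010 + (-1289 + 971)) = (47253 - 12536)/(-10010 + (-1289 + 971)) = 34717/(-10010 - 318) = 34717/(-10328) = 34717*(-1/10328) = -34717/10328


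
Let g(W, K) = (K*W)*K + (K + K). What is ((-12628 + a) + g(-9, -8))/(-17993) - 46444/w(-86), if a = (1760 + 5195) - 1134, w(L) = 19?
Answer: -43975069/17993 ≈ -2444.0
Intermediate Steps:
g(W, K) = 2*K + W*K² (g(W, K) = W*K² + 2*K = 2*K + W*K²)
a = 5821 (a = 6955 - 1134 = 5821)
((-12628 + a) + g(-9, -8))/(-17993) - 46444/w(-86) = ((-12628 + 5821) - 8*(2 - 8*(-9)))/(-17993) - 46444/19 = (-6807 - 8*(2 + 72))*(-1/17993) - 46444*1/19 = (-6807 - 8*74)*(-1/17993) - 46444/19 = (-6807 - 592)*(-1/17993) - 46444/19 = -7399*(-1/17993) - 46444/19 = 7399/17993 - 46444/19 = -43975069/17993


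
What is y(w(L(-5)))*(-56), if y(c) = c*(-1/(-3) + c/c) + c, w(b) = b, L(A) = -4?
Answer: 1568/3 ≈ 522.67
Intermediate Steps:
y(c) = 7*c/3 (y(c) = c*(-1*(-⅓) + 1) + c = c*(⅓ + 1) + c = c*(4/3) + c = 4*c/3 + c = 7*c/3)
y(w(L(-5)))*(-56) = ((7/3)*(-4))*(-56) = -28/3*(-56) = 1568/3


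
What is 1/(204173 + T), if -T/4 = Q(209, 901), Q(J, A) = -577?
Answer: 1/206481 ≈ 4.8431e-6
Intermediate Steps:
T = 2308 (T = -4*(-577) = 2308)
1/(204173 + T) = 1/(204173 + 2308) = 1/206481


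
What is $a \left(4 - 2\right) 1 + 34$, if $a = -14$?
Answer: $6$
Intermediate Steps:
$a \left(4 - 2\right) 1 + 34 = - 14 \left(4 - 2\right) 1 + 34 = - 14 \cdot 2 \cdot 1 + 34 = \left(-14\right) 2 + 34 = -28 + 34 = 6$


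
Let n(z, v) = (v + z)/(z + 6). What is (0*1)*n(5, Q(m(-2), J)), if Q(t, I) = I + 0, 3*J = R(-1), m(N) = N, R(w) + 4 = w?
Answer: 0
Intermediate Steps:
R(w) = -4 + w
J = -5/3 (J = (-4 - 1)/3 = (⅓)*(-5) = -5/3 ≈ -1.6667)
Q(t, I) = I
n(z, v) = (v + z)/(6 + z)
(0*1)*n(5, Q(m(-2), J)) = (0*1)*((-5/3 + 5)/(6 + 5)) = 0*((10/3)/11) = 0*((1/11)*(10/3)) = 0*(10/33) = 0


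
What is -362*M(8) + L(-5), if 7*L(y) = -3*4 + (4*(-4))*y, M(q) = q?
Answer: -20204/7 ≈ -2886.3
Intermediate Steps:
L(y) = -12/7 - 16*y/7 (L(y) = (-3*4 + (4*(-4))*y)/7 = (-12 - 16*y)/7 = -12/7 - 16*y/7)
-362*M(8) + L(-5) = -362*8 + (-12/7 - 16/7*(-5)) = -2896 + (-12/7 + 80/7) = -2896 + 68/7 = -20204/7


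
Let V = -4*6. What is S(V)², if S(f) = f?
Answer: 576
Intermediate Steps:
V = -24
S(V)² = (-24)² = 576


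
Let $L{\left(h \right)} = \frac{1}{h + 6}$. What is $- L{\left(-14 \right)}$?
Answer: $\frac{1}{8} \approx 0.125$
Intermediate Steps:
$L{\left(h \right)} = \frac{1}{6 + h}$
$- L{\left(-14 \right)} = - \frac{1}{6 - 14} = - \frac{1}{-8} = \left(-1\right) \left(- \frac{1}{8}\right) = \frac{1}{8}$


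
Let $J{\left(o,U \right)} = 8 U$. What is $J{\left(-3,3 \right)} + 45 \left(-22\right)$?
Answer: $-966$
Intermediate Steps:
$J{\left(-3,3 \right)} + 45 \left(-22\right) = 8 \cdot 3 + 45 \left(-22\right) = 24 - 990 = -966$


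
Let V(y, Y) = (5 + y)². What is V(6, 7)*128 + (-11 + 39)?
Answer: 15516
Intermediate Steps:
V(6, 7)*128 + (-11 + 39) = (5 + 6)²*128 + (-11 + 39) = 11²*128 + 28 = 121*128 + 28 = 15488 + 28 = 15516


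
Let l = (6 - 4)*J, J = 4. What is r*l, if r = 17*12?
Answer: 1632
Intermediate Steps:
r = 204
l = 8 (l = (6 - 4)*4 = 2*4 = 8)
r*l = 204*8 = 1632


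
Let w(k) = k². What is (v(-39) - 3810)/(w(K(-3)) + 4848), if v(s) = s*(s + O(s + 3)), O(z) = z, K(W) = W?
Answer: -295/1619 ≈ -0.18221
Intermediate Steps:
v(s) = s*(3 + 2*s) (v(s) = s*(s + (s + 3)) = s*(s + (3 + s)) = s*(3 + 2*s))
(v(-39) - 3810)/(w(K(-3)) + 4848) = (-39*(3 + 2*(-39)) - 3810)/((-3)² + 4848) = (-39*(3 - 78) - 3810)/(9 + 4848) = (-39*(-75) - 3810)/4857 = (2925 - 3810)*(1/4857) = -885*1/4857 = -295/1619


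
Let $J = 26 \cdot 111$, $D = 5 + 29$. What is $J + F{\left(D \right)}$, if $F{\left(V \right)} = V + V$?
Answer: $2954$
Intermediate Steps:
$D = 34$
$F{\left(V \right)} = 2 V$
$J = 2886$
$J + F{\left(D \right)} = 2886 + 2 \cdot 34 = 2886 + 68 = 2954$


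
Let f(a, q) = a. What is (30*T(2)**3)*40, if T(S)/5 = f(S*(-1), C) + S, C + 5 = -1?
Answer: 0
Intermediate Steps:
C = -6 (C = -5 - 1 = -6)
T(S) = 0 (T(S) = 5*(S*(-1) + S) = 5*(-S + S) = 5*0 = 0)
(30*T(2)**3)*40 = (30*0**3)*40 = (30*0)*40 = 0*40 = 0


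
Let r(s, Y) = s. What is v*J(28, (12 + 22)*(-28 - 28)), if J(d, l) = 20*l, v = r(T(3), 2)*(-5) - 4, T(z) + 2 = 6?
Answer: 913920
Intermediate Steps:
T(z) = 4 (T(z) = -2 + 6 = 4)
v = -24 (v = 4*(-5) - 4 = -20 - 4 = -24)
v*J(28, (12 + 22)*(-28 - 28)) = -480*(12 + 22)*(-28 - 28) = -480*34*(-56) = -480*(-1904) = -24*(-38080) = 913920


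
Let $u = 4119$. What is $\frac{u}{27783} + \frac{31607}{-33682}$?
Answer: $- \frac{246467041}{311929002} \approx -0.79014$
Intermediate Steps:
$\frac{u}{27783} + \frac{31607}{-33682} = \frac{4119}{27783} + \frac{31607}{-33682} = 4119 \cdot \frac{1}{27783} + 31607 \left(- \frac{1}{33682}\right) = \frac{1373}{9261} - \frac{31607}{33682} = - \frac{246467041}{311929002}$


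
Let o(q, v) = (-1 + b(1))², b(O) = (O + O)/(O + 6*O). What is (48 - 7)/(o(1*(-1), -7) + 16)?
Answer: 2009/809 ≈ 2.4833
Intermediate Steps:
b(O) = 2/7 (b(O) = (2*O)/((7*O)) = (2*O)*(1/(7*O)) = 2/7)
o(q, v) = 25/49 (o(q, v) = (-1 + 2/7)² = (-5/7)² = 25/49)
(48 - 7)/(o(1*(-1), -7) + 16) = (48 - 7)/(25/49 + 16) = 41/(809/49) = (49/809)*41 = 2009/809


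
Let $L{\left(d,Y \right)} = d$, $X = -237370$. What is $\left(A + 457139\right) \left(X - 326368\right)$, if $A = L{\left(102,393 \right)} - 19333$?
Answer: $-246865380104$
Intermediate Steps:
$A = -19231$ ($A = 102 - 19333 = -19231$)
$\left(A + 457139\right) \left(X - 326368\right) = \left(-19231 + 457139\right) \left(-237370 - 326368\right) = 437908 \left(-563738\right) = -246865380104$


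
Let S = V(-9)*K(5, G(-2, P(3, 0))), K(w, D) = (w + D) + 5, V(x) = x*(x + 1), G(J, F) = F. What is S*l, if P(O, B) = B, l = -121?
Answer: -87120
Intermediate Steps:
V(x) = x*(1 + x)
K(w, D) = 5 + D + w (K(w, D) = (D + w) + 5 = 5 + D + w)
S = 720 (S = (-9*(1 - 9))*(5 + 0 + 5) = -9*(-8)*10 = 72*10 = 720)
S*l = 720*(-121) = -87120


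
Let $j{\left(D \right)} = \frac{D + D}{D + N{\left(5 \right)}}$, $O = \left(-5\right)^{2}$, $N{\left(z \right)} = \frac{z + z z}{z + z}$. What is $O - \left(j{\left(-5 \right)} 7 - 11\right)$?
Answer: $1$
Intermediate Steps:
$N{\left(z \right)} = \frac{z + z^{2}}{2 z}$
$O = 25$
$j{\left(D \right)} = \frac{2 D}{3 + D}$ ($j{\left(D \right)} = \frac{D + D}{D + \left(\frac{1}{2} + \frac{1}{2} \cdot 5\right)} = \frac{2 D}{D + \left(\frac{1}{2} + \frac{5}{2}\right)} = \frac{2 D}{D + 3} = \frac{2 D}{3 + D}$)
$O - \left(j{\left(-5 \right)} 7 - 11\right) = 25 - \left(2 \left(-5\right) \frac{1}{3 - 5} \cdot 7 - 11\right) = 25 - \left(2 \left(-5\right) \frac{1}{-2} \cdot 7 - 11\right) = 25 - \left(2 \left(-5\right) \left(- \frac{1}{2}\right) 7 - 11\right) = 25 - \left(5 \cdot 7 - 11\right) = 25 - \left(35 - 11\right) = 25 - 24 = 1$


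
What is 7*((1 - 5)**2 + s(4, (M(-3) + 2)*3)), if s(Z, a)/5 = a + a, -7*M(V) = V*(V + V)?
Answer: -8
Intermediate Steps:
M(V) = -2*V**2/7 (M(V) = -V*(V + V)/7 = -V*2*V/7 = -2*V**2/7)
s(Z, a) = 10*a (s(Z, a) = 5*(a + a) = 5*(2*a) = 10*a)
7*((1 - 5)**2 + s(4, (M(-3) + 2)*3)) = 7*((1 - 5)**2 + 10*((-2/7*(-3)**2 + 2)*3)) = 7*((-4)**2 + 10*((-2/7*9 + 2)*3)) = 7*(16 + 10*((-18/7 + 2)*3)) = 7*(16 + 10*(-4/7*3)) = 7*(16 + 10*(-12/7)) = 7*(16 - 120/7) = 7*(-8/7) = -8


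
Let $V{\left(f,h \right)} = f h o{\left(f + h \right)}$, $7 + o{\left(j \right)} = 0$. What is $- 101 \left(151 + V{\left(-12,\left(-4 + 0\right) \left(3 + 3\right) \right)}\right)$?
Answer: $188365$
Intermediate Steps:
$o{\left(j \right)} = -7$ ($o{\left(j \right)} = -7 + 0 = -7$)
$V{\left(f,h \right)} = - 7 f h$ ($V{\left(f,h \right)} = f h \left(-7\right) = - 7 f h$)
$- 101 \left(151 + V{\left(-12,\left(-4 + 0\right) \left(3 + 3\right) \right)}\right) = - 101 \left(151 - - 84 \left(-4 + 0\right) \left(3 + 3\right)\right) = - 101 \left(151 - - 84 \left(\left(-4\right) 6\right)\right) = - 101 \left(151 - \left(-84\right) \left(-24\right)\right) = - 101 \left(151 - 2016\right) = \left(-101\right) \left(-1865\right) = 188365$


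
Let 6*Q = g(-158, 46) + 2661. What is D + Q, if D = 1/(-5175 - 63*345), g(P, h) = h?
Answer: 6070447/13455 ≈ 451.17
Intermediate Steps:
Q = 2707/6 (Q = (46 + 2661)/6 = (⅙)*2707 = 2707/6 ≈ 451.17)
D = -1/26910 (D = 1/(-5175 - 21735) = 1/(-26910) = -1/26910 ≈ -3.7161e-5)
D + Q = -1/26910 + 2707/6 = 6070447/13455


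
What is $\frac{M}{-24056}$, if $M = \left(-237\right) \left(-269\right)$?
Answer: $- \frac{63753}{24056} \approx -2.6502$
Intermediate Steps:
$M = 63753$
$\frac{M}{-24056} = \frac{63753}{-24056} = 63753 \left(- \frac{1}{24056}\right) = - \frac{63753}{24056}$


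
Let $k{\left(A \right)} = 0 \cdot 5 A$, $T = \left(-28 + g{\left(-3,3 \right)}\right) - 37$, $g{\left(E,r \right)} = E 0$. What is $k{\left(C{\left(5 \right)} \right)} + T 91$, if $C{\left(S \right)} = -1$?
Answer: $-5915$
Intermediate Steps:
$g{\left(E,r \right)} = 0$
$T = -65$ ($T = \left(-28 + 0\right) - 37 = -28 - 37 = -65$)
$k{\left(A \right)} = 0$ ($k{\left(A \right)} = 0 A = 0$)
$k{\left(C{\left(5 \right)} \right)} + T 91 = 0 - 5915 = -5915$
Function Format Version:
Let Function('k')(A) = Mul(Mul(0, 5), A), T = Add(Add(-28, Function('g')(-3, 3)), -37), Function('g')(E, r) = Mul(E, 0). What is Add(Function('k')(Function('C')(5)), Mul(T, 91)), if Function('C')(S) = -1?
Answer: -5915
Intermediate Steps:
Function('g')(E, r) = 0
T = -65 (T = Add(Add(-28, 0), -37) = Add(-28, -37) = -65)
Function('k')(A) = 0 (Function('k')(A) = Mul(0, A) = 0)
Add(Function('k')(Function('C')(5)), Mul(T, 91)) = Add(0, Mul(-65, 91)) = Add(0, -5915) = -5915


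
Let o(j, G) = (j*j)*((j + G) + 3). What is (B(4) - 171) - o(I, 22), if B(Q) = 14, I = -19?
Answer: -2323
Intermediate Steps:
o(j, G) = j**2*(3 + G + j) (o(j, G) = j**2*((G + j) + 3) = j**2*(3 + G + j))
(B(4) - 171) - o(I, 22) = (14 - 171) - (-19)**2*(3 + 22 - 19) = -157 - 361*6 = -157 - 1*2166 = -157 - 2166 = -2323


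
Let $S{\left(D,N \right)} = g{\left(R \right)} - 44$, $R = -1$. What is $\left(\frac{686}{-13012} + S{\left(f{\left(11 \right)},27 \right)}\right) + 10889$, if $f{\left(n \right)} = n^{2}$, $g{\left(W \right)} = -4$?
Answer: $\frac{70531203}{6506} \approx 10841.0$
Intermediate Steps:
$S{\left(D,N \right)} = -48$ ($S{\left(D,N \right)} = -4 - 44 = -48$)
$\left(\frac{686}{-13012} + S{\left(f{\left(11 \right)},27 \right)}\right) + 10889 = \left(\frac{686}{-13012} - 48\right) + 10889 = \left(686 \left(- \frac{1}{13012}\right) - 48\right) + 10889 = \left(- \frac{343}{6506} - 48\right) + 10889 = - \frac{312631}{6506} + 10889 = \frac{70531203}{6506}$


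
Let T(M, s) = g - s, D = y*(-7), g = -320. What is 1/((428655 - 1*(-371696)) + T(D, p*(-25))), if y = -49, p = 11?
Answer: 1/800306 ≈ 1.2495e-6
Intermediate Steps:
D = 343 (D = -49*(-7) = 343)
T(M, s) = -320 - s
1/((428655 - 1*(-371696)) + T(D, p*(-25))) = 1/((428655 - 1*(-371696)) + (-320 - 11*(-25))) = 1/((428655 + 371696) + (-320 - 1*(-275))) = 1/(800351 + (-320 + 275)) = 1/(800351 - 45) = 1/800306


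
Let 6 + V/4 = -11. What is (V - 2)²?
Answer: 4900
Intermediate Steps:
V = -68 (V = -24 + 4*(-11) = -24 - 44 = -68)
(V - 2)² = (-68 - 2)² = (-70)² = 4900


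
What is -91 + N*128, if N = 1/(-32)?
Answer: -95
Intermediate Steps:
N = -1/32 ≈ -0.031250
-91 + N*128 = -91 - 1/32*128 = -91 - 4 = -95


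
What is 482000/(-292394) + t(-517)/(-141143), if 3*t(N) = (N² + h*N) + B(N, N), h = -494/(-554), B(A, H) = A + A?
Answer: -39030594521392/17147421715101 ≈ -2.2762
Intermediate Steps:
B(A, H) = 2*A
h = 247/277 (h = -494*(-1/554) = 247/277 ≈ 0.89170)
t(N) = N²/3 + 267*N/277 (t(N) = ((N² + 247*N/277) + 2*N)/3 = (N² + 801*N/277)/3 = N²/3 + 267*N/277)
482000/(-292394) + t(-517)/(-141143) = 482000/(-292394) + ((1/831)*(-517)*(801 + 277*(-517)))/(-141143) = 482000*(-1/292394) + ((1/831)*(-517)*(801 - 143209))*(-1/141143) = -241000/146197 + ((1/831)*(-517)*(-142408))*(-1/141143) = -241000/146197 + (73624936/831)*(-1/141143) = -241000/146197 - 73624936/117289833 = -39030594521392/17147421715101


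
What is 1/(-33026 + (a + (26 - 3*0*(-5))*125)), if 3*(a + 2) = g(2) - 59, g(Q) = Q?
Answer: -1/29797 ≈ -3.3560e-5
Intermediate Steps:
a = -21 (a = -2 + (2 - 59)/3 = -2 + (⅓)*(-57) = -2 - 19 = -21)
1/(-33026 + (a + (26 - 3*0*(-5))*125)) = 1/(-33026 + (-21 + (26 - 3*0*(-5))*125)) = 1/(-33026 + (-21 + (26 + 0*(-5))*125)) = 1/(-33026 + (-21 + (26 + 0)*125)) = 1/(-33026 + (-21 + 26*125)) = 1/(-33026 + (-21 + 3250)) = 1/(-33026 + 3229) = 1/(-29797) = -1/29797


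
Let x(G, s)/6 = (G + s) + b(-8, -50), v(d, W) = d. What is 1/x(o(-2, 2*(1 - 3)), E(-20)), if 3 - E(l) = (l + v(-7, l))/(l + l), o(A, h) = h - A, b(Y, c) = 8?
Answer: 20/999 ≈ 0.020020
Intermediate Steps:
E(l) = 3 - (-7 + l)/(2*l) (E(l) = 3 - (l - 7)/(l + l) = 3 - (-7 + l)/(2*l))
x(G, s) = 48 + 6*G + 6*s (x(G, s) = 6*((G + s) + 8) = 6*(8 + G + s) = 48 + 6*G + 6*s)
1/x(o(-2, 2*(1 - 3)), E(-20)) = 1/(48 + 6*(2*(1 - 3) - 1*(-2)) + 6*((½)*(7 + 5*(-20))/(-20))) = 1/(48 + 6*(2*(-2) + 2) + 6*((½)*(-1/20)*(7 - 100))) = 1/(48 + 6*(-4 + 2) + 6*((½)*(-1/20)*(-93))) = 1/(48 + 6*(-2) + 6*(93/40)) = 1/(48 - 12 + 279/20) = 1/(999/20) = 20/999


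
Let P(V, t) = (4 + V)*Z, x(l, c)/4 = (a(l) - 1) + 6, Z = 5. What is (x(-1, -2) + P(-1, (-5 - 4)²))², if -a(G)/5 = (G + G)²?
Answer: 2025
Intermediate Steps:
a(G) = -20*G² (a(G) = -5*(G + G)² = -5*4*G² = -20*G²)
x(l, c) = 20 - 80*l² (x(l, c) = 4*((-20*l² - 1) + 6) = 4*((-1 - 20*l²) + 6) = 4*(5 - 20*l²) = 20 - 80*l²)
P(V, t) = 20 + 5*V (P(V, t) = (4 + V)*5 = 20 + 5*V)
(x(-1, -2) + P(-1, (-5 - 4)²))² = ((20 - 80*(-1)²) + (20 + 5*(-1)))² = ((20 - 80*1) + (20 - 5))² = ((20 - 80) + 15)² = (-60 + 15)² = (-45)² = 2025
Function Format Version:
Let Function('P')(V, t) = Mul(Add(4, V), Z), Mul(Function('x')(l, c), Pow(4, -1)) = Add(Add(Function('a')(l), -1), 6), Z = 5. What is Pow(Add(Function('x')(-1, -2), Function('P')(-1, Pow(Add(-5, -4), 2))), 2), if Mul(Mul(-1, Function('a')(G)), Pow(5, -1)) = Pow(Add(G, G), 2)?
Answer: 2025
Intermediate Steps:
Function('a')(G) = Mul(-20, Pow(G, 2)) (Function('a')(G) = Mul(-5, Pow(Add(G, G), 2)) = Mul(-5, Pow(Mul(2, G), 2)) = Mul(-5, Mul(4, Pow(G, 2))) = Mul(-20, Pow(G, 2)))
Function('x')(l, c) = Add(20, Mul(-80, Pow(l, 2))) (Function('x')(l, c) = Mul(4, Add(Add(Mul(-20, Pow(l, 2)), -1), 6)) = Mul(4, Add(Add(-1, Mul(-20, Pow(l, 2))), 6)) = Mul(4, Add(5, Mul(-20, Pow(l, 2)))) = Add(20, Mul(-80, Pow(l, 2))))
Function('P')(V, t) = Add(20, Mul(5, V)) (Function('P')(V, t) = Mul(Add(4, V), 5) = Add(20, Mul(5, V)))
Pow(Add(Function('x')(-1, -2), Function('P')(-1, Pow(Add(-5, -4), 2))), 2) = Pow(Add(Add(20, Mul(-80, Pow(-1, 2))), Add(20, Mul(5, -1))), 2) = Pow(Add(Add(20, Mul(-80, 1)), Add(20, -5)), 2) = Pow(Add(Add(20, -80), 15), 2) = Pow(Add(-60, 15), 2) = Pow(-45, 2) = 2025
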